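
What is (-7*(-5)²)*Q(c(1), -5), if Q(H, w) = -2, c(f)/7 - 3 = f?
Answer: 350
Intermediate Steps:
c(f) = 21 + 7*f
(-7*(-5)²)*Q(c(1), -5) = -7*(-5)²*(-2) = -7*25*(-2) = -175*(-2) = 350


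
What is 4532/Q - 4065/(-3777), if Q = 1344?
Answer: 1881727/423024 ≈ 4.4483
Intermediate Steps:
4532/Q - 4065/(-3777) = 4532/1344 - 4065/(-3777) = 4532*(1/1344) - 4065*(-1/3777) = 1133/336 + 1355/1259 = 1881727/423024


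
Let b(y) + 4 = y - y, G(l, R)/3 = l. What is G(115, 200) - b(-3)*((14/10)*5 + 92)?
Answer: 741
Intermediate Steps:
G(l, R) = 3*l
b(y) = -4 (b(y) = -4 + (y - y) = -4 + 0 = -4)
G(115, 200) - b(-3)*((14/10)*5 + 92) = 3*115 - (-4)*((14/10)*5 + 92) = 345 - (-4)*((14*(⅒))*5 + 92) = 345 - (-4)*((7/5)*5 + 92) = 345 - (-4)*(7 + 92) = 345 - (-4)*99 = 345 - 1*(-396) = 345 + 396 = 741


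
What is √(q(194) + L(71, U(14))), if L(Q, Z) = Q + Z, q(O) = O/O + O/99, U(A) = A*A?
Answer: √293986/33 ≈ 16.430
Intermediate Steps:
U(A) = A²
q(O) = 1 + O/99 (q(O) = 1 + O*(1/99) = 1 + O/99)
√(q(194) + L(71, U(14))) = √((1 + (1/99)*194) + (71 + 14²)) = √((1 + 194/99) + (71 + 196)) = √(293/99 + 267) = √(26726/99) = √293986/33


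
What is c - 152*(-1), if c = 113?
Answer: 265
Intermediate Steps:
c - 152*(-1) = 113 - 152*(-1) = 113 + 152 = 265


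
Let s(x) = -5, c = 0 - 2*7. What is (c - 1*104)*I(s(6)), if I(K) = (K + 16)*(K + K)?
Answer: 12980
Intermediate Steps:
c = -14 (c = 0 - 14 = -14)
I(K) = 2*K*(16 + K) (I(K) = (16 + K)*(2*K) = 2*K*(16 + K))
(c - 1*104)*I(s(6)) = (-14 - 1*104)*(2*(-5)*(16 - 5)) = (-14 - 104)*(2*(-5)*11) = -118*(-110) = 12980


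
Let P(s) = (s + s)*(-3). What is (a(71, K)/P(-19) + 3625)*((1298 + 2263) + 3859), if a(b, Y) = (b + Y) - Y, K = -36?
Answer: 1533420910/57 ≈ 2.6902e+7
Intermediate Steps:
P(s) = -6*s (P(s) = (2*s)*(-3) = -6*s)
a(b, Y) = b (a(b, Y) = (Y + b) - Y = b)
(a(71, K)/P(-19) + 3625)*((1298 + 2263) + 3859) = (71/((-6*(-19))) + 3625)*((1298 + 2263) + 3859) = (71/114 + 3625)*(3561 + 3859) = (71*(1/114) + 3625)*7420 = (71/114 + 3625)*7420 = (413321/114)*7420 = 1533420910/57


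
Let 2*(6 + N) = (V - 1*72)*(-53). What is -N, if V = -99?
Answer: -9051/2 ≈ -4525.5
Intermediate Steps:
N = 9051/2 (N = -6 + ((-99 - 1*72)*(-53))/2 = -6 + ((-99 - 72)*(-53))/2 = -6 + (-171*(-53))/2 = -6 + (½)*9063 = -6 + 9063/2 = 9051/2 ≈ 4525.5)
-N = -1*9051/2 = -9051/2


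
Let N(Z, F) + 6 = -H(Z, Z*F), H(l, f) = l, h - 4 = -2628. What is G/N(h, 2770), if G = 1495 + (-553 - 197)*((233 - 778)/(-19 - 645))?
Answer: 291965/869176 ≈ 0.33591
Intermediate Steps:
h = -2624 (h = 4 - 2628 = -2624)
N(Z, F) = -6 - Z
G = 291965/332 (G = 1495 - (-408750)/(-664) = 1495 - (-408750)*(-1)/664 = 1495 - 750*545/664 = 1495 - 204375/332 = 291965/332 ≈ 879.41)
G/N(h, 2770) = 291965/(332*(-6 - 1*(-2624))) = 291965/(332*(-6 + 2624)) = (291965/332)/2618 = (291965/332)*(1/2618) = 291965/869176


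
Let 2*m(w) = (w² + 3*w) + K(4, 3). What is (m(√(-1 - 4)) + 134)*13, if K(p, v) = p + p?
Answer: 3523/2 + 39*I*√5/2 ≈ 1761.5 + 43.603*I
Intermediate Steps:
K(p, v) = 2*p
m(w) = 4 + w²/2 + 3*w/2 (m(w) = ((w² + 3*w) + 2*4)/2 = ((w² + 3*w) + 8)/2 = (8 + w² + 3*w)/2 = 4 + w²/2 + 3*w/2)
(m(√(-1 - 4)) + 134)*13 = ((4 + (√(-1 - 4))²/2 + 3*√(-1 - 4)/2) + 134)*13 = ((4 + (√(-5))²/2 + 3*√(-5)/2) + 134)*13 = ((4 + (I*√5)²/2 + 3*(I*√5)/2) + 134)*13 = ((4 + (½)*(-5) + 3*I*√5/2) + 134)*13 = ((4 - 5/2 + 3*I*√5/2) + 134)*13 = ((3/2 + 3*I*√5/2) + 134)*13 = (271/2 + 3*I*√5/2)*13 = 3523/2 + 39*I*√5/2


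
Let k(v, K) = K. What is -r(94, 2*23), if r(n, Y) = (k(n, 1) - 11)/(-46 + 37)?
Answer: -10/9 ≈ -1.1111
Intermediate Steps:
r(n, Y) = 10/9 (r(n, Y) = (1 - 11)/(-46 + 37) = -10/(-9) = -10*(-1/9) = 10/9)
-r(94, 2*23) = -1*10/9 = -10/9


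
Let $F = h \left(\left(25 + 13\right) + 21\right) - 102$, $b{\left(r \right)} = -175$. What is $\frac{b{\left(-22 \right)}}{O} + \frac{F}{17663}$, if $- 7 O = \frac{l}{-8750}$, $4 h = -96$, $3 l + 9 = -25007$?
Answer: $\frac{283968934731}{220928804} \approx 1285.3$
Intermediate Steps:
$l = - \frac{25016}{3}$ ($l = -3 + \frac{1}{3} \left(-25007\right) = -3 - \frac{25007}{3} = - \frac{25016}{3} \approx -8338.7$)
$h = -24$ ($h = \frac{1}{4} \left(-96\right) = -24$)
$F = -1518$ ($F = - 24 \left(\left(25 + 13\right) + 21\right) - 102 = - 24 \left(38 + 21\right) - 102 = \left(-24\right) 59 - 102 = -1416 - 102 = -1518$)
$O = - \frac{12508}{91875}$ ($O = - \frac{\left(- \frac{25016}{3}\right) \frac{1}{-8750}}{7} = - \frac{\left(- \frac{25016}{3}\right) \left(- \frac{1}{8750}\right)}{7} = \left(- \frac{1}{7}\right) \frac{12508}{13125} = - \frac{12508}{91875} \approx -0.13614$)
$\frac{b{\left(-22 \right)}}{O} + \frac{F}{17663} = - \frac{175}{- \frac{12508}{91875}} - \frac{1518}{17663} = \left(-175\right) \left(- \frac{91875}{12508}\right) - \frac{1518}{17663} = \frac{16078125}{12508} - \frac{1518}{17663} = \frac{283968934731}{220928804}$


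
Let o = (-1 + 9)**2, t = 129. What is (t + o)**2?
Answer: 37249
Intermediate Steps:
o = 64 (o = 8**2 = 64)
(t + o)**2 = (129 + 64)**2 = 193**2 = 37249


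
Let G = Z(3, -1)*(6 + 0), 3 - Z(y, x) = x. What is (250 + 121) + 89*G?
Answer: 2507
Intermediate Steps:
Z(y, x) = 3 - x
G = 24 (G = (3 - 1*(-1))*(6 + 0) = (3 + 1)*6 = 4*6 = 24)
(250 + 121) + 89*G = (250 + 121) + 89*24 = 371 + 2136 = 2507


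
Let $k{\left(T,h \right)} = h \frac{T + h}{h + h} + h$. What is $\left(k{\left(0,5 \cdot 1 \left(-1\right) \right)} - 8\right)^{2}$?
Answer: $\frac{961}{4} \approx 240.25$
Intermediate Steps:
$k{\left(T,h \right)} = \frac{T}{2} + \frac{3 h}{2}$ ($k{\left(T,h \right)} = h \frac{T + h}{2 h} + h = \left(\frac{T}{2} + \frac{h}{2}\right) + h = \frac{T}{2} + \frac{3 h}{2}$)
$\left(k{\left(0,5 \cdot 1 \left(-1\right) \right)} - 8\right)^{2} = \left(\left(\frac{1}{2} \cdot 0 + \frac{3 \cdot 5 \cdot 1 \left(-1\right)}{2}\right) - 8\right)^{2} = \left(\left(0 + \frac{3 \cdot 5 \left(-1\right)}{2}\right) - 8\right)^{2} = \left(\left(0 + \frac{3}{2} \left(-5\right)\right) - 8\right)^{2} = \left(\left(0 - \frac{15}{2}\right) - 8\right)^{2} = \left(- \frac{15}{2} - 8\right)^{2} = \left(- \frac{31}{2}\right)^{2} = \frac{961}{4}$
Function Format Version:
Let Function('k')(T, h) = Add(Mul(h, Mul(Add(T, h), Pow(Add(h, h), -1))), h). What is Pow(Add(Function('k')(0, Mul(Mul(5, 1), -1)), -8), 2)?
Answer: Rational(961, 4) ≈ 240.25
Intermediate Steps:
Function('k')(T, h) = Add(Mul(Rational(1, 2), T), Mul(Rational(3, 2), h)) (Function('k')(T, h) = Add(Mul(h, Mul(Add(T, h), Pow(Mul(2, h), -1))), h) = Add(Mul(h, Mul(Add(T, h), Mul(Rational(1, 2), Pow(h, -1)))), h) = Add(Mul(h, Mul(Rational(1, 2), Pow(h, -1), Add(T, h))), h) = Add(Add(Mul(Rational(1, 2), T), Mul(Rational(1, 2), h)), h) = Add(Mul(Rational(1, 2), T), Mul(Rational(3, 2), h)))
Pow(Add(Function('k')(0, Mul(Mul(5, 1), -1)), -8), 2) = Pow(Add(Add(Mul(Rational(1, 2), 0), Mul(Rational(3, 2), Mul(Mul(5, 1), -1))), -8), 2) = Pow(Add(Add(0, Mul(Rational(3, 2), Mul(5, -1))), -8), 2) = Pow(Add(Add(0, Mul(Rational(3, 2), -5)), -8), 2) = Pow(Add(Add(0, Rational(-15, 2)), -8), 2) = Pow(Add(Rational(-15, 2), -8), 2) = Pow(Rational(-31, 2), 2) = Rational(961, 4)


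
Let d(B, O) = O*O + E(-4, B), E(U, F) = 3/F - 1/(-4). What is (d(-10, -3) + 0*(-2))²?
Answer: 32041/400 ≈ 80.103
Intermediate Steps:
E(U, F) = ¼ + 3/F (E(U, F) = 3/F - 1*(-¼) = 3/F + ¼ = ¼ + 3/F)
d(B, O) = O² + (12 + B)/(4*B) (d(B, O) = O*O + (12 + B)/(4*B) = O² + (12 + B)/(4*B))
(d(-10, -3) + 0*(-2))² = ((¼ + (-3)² + 3/(-10)) + 0*(-2))² = ((¼ + 9 + 3*(-⅒)) + 0)² = ((¼ + 9 - 3/10) + 0)² = (179/20 + 0)² = (179/20)² = 32041/400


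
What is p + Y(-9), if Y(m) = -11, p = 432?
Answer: 421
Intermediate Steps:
p + Y(-9) = 432 - 11 = 421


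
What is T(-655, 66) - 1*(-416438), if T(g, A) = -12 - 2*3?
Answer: 416420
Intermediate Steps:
T(g, A) = -18 (T(g, A) = -12 - 6 = -18)
T(-655, 66) - 1*(-416438) = -18 - 1*(-416438) = -18 + 416438 = 416420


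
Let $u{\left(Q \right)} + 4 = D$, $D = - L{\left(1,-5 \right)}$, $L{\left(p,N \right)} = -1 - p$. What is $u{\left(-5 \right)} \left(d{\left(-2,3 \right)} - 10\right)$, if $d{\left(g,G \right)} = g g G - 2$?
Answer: $0$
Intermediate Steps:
$d{\left(g,G \right)} = -2 + G g^{2}$ ($d{\left(g,G \right)} = g^{2} G - 2 = G g^{2} - 2 = -2 + G g^{2}$)
$D = 2$ ($D = - (-1 - 1) = \left(-1\right) \left(-2\right) = 2$)
$u{\left(Q \right)} = -2$ ($u{\left(Q \right)} = -4 + 2 = -2$)
$u{\left(-5 \right)} \left(d{\left(-2,3 \right)} - 10\right) = - 2 \left(\left(-2 + 3 \left(-2\right)^{2}\right) - 10\right) = - 2 \left(\left(-2 + 3 \cdot 4\right) - 10\right) = - 2 \left(\left(-2 + 12\right) - 10\right) = - 2 \left(10 - 10\right) = \left(-2\right) 0 = 0$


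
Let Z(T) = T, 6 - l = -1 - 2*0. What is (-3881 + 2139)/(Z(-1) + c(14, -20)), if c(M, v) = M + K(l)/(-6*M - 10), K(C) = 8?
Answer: -81874/607 ≈ -134.88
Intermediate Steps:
l = 7 (l = 6 - (-1 - 2*0) = 6 - (-1 + 0) = 6 - 1*(-1) = 6 + 1 = 7)
c(M, v) = M + 8/(-10 - 6*M) (c(M, v) = M + 8/(-6*M - 10) = M + 8/(-10 - 6*M))
(-3881 + 2139)/(Z(-1) + c(14, -20)) = (-3881 + 2139)/(-1 + (-4 + 3*14² + 5*14)/(5 + 3*14)) = -1742/(-1 + (-4 + 3*196 + 70)/(5 + 42)) = -1742/(-1 + (-4 + 588 + 70)/47) = -1742/(-1 + (1/47)*654) = -1742/(-1 + 654/47) = -1742/607/47 = -1742*47/607 = -81874/607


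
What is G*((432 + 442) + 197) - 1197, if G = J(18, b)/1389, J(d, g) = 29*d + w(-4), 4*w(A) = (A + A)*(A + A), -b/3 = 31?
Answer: -362145/463 ≈ -782.17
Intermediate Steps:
b = -93 (b = -3*31 = -93)
w(A) = A² (w(A) = ((A + A)*(A + A))/4 = ((2*A)*(2*A))/4 = (4*A²)/4 = A²)
J(d, g) = 16 + 29*d (J(d, g) = 29*d + (-4)² = 29*d + 16 = 16 + 29*d)
G = 538/1389 (G = (16 + 29*18)/1389 = (16 + 522)*(1/1389) = 538*(1/1389) = 538/1389 ≈ 0.38733)
G*((432 + 442) + 197) - 1197 = 538*((432 + 442) + 197)/1389 - 1197 = 538*(874 + 197)/1389 - 1197 = (538/1389)*1071 - 1197 = 192066/463 - 1197 = -362145/463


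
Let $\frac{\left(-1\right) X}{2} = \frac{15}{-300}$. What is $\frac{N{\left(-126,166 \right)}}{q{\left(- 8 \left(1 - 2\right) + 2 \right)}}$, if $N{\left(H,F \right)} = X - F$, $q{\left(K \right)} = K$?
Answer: $- \frac{1659}{100} \approx -16.59$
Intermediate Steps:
$X = \frac{1}{10}$ ($X = - 2 \frac{15}{-300} = - 2 \cdot 15 \left(- \frac{1}{300}\right) = \left(-2\right) \left(- \frac{1}{20}\right) = \frac{1}{10} \approx 0.1$)
$N{\left(H,F \right)} = \frac{1}{10} - F$
$\frac{N{\left(-126,166 \right)}}{q{\left(- 8 \left(1 - 2\right) + 2 \right)}} = \frac{\frac{1}{10} - 166}{- 8 \left(1 - 2\right) + 2} = \frac{\frac{1}{10} - 166}{\left(-8\right) \left(-1\right) + 2} = - \frac{1659}{10 \left(8 + 2\right)} = - \frac{1659}{10 \cdot 10} = \left(- \frac{1659}{10}\right) \frac{1}{10} = - \frac{1659}{100}$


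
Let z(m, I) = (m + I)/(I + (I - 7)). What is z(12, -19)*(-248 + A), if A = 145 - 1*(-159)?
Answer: 392/45 ≈ 8.7111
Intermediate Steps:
z(m, I) = (I + m)/(-7 + 2*I) (z(m, I) = (I + m)/(I + (-7 + I)) = (I + m)/(-7 + 2*I))
A = 304 (A = 145 + 159 = 304)
z(12, -19)*(-248 + A) = ((-19 + 12)/(-7 + 2*(-19)))*(-248 + 304) = (-7/(-7 - 38))*56 = (-7/(-45))*56 = -1/45*(-7)*56 = (7/45)*56 = 392/45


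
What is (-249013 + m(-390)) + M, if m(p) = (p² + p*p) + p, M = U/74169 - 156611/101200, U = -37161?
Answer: 45698397706349/833989200 ≈ 54795.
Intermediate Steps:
M = -1708486051/833989200 (M = -37161/74169 - 156611/101200 = -37161*1/74169 - 156611*1/101200 = -4129/8241 - 156611/101200 = -1708486051/833989200 ≈ -2.0486)
m(p) = p + 2*p² (m(p) = (p² + p²) + p = 2*p² + p = p + 2*p²)
(-249013 + m(-390)) + M = (-249013 - 390*(1 + 2*(-390))) - 1708486051/833989200 = (-249013 - 390*(1 - 780)) - 1708486051/833989200 = (-249013 - 390*(-779)) - 1708486051/833989200 = (-249013 + 303810) - 1708486051/833989200 = 54797 - 1708486051/833989200 = 45698397706349/833989200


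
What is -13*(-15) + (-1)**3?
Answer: 194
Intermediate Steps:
-13*(-15) + (-1)**3 = 195 - 1 = 194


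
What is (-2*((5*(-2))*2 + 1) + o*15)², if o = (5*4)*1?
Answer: 114244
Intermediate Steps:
o = 20 (o = 20*1 = 20)
(-2*((5*(-2))*2 + 1) + o*15)² = (-2*((5*(-2))*2 + 1) + 20*15)² = (-2*(-10*2 + 1) + 300)² = (-2*(-20 + 1) + 300)² = (-2*(-19) + 300)² = (38 + 300)² = 338² = 114244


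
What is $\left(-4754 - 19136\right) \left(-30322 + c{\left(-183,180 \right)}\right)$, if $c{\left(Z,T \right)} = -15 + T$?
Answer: $720450730$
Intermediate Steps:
$\left(-4754 - 19136\right) \left(-30322 + c{\left(-183,180 \right)}\right) = \left(-4754 - 19136\right) \left(-30322 + \left(-15 + 180\right)\right) = - 23890 \left(-30322 + 165\right) = \left(-23890\right) \left(-30157\right) = 720450730$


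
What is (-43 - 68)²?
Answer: 12321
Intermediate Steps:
(-43 - 68)² = (-111)² = 12321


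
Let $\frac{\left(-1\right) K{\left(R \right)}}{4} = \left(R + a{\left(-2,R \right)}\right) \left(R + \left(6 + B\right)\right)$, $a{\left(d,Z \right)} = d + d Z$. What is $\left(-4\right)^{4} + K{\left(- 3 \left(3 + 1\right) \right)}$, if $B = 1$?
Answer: $456$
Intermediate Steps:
$a{\left(d,Z \right)} = d + Z d$
$K{\left(R \right)} = - 4 \left(-2 - R\right) \left(7 + R\right)$ ($K{\left(R \right)} = - 4 \left(R - 2 \left(1 + R\right)\right) \left(R + \left(6 + 1\right)\right) = - 4 \left(R - \left(2 + 2 R\right)\right) \left(R + 7\right) = - 4 \left(-2 - R\right) \left(7 + R\right)$)
$\left(-4\right)^{4} + K{\left(- 3 \left(3 + 1\right) \right)} = \left(-4\right)^{4} + \left(56 + 4 \left(- 3 \left(3 + 1\right)\right)^{2} + 36 \left(- 3 \left(3 + 1\right)\right)\right) = 256 + \left(56 + 4 \left(\left(-3\right) 4\right)^{2} + 36 \left(\left(-3\right) 4\right)\right) = 256 + \left(56 + 4 \left(-12\right)^{2} + 36 \left(-12\right)\right) = 256 + \left(56 + 4 \cdot 144 - 432\right) = 256 + \left(56 + 576 - 432\right) = 256 + 200 = 456$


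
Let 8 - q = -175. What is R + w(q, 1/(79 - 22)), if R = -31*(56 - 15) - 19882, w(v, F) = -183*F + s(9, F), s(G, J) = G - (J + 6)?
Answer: -1205734/57 ≈ -21153.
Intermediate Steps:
q = 183 (q = 8 - 1*(-175) = 8 + 175 = 183)
s(G, J) = -6 + G - J (s(G, J) = G - (6 + J) = G + (-6 - J) = -6 + G - J)
w(v, F) = 3 - 184*F (w(v, F) = -183*F + (-6 + 9 - F) = -183*F + (3 - F) = 3 - 184*F)
R = -21153 (R = -31*41 - 19882 = -1271 - 19882 = -21153)
R + w(q, 1/(79 - 22)) = -21153 + (3 - 184/(79 - 22)) = -21153 + (3 - 184/57) = -21153 - 13/57 = -1205734/57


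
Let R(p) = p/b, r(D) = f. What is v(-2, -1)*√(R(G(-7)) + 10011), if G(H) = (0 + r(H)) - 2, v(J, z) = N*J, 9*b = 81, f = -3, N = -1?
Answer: 2*√90094/3 ≈ 200.10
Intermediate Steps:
r(D) = -3
b = 9 (b = (⅑)*81 = 9)
v(J, z) = -J
G(H) = -5 (G(H) = (0 - 3) - 2 = -3 - 2 = -5)
R(p) = p/9
v(-2, -1)*√(R(G(-7)) + 10011) = (-1*(-2))*√((⅑)*(-5) + 10011) = 2*√(-5/9 + 10011) = 2*√(90094/9) = 2*(√90094/3) = 2*√90094/3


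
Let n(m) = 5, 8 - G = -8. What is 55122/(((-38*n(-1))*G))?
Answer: -27561/1520 ≈ -18.132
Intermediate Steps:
G = 16 (G = 8 - 1*(-8) = 8 + 8 = 16)
55122/(((-38*n(-1))*G)) = 55122/((-38*5*16)) = 55122/((-190*16)) = 55122/(-3040) = 55122*(-1/3040) = -27561/1520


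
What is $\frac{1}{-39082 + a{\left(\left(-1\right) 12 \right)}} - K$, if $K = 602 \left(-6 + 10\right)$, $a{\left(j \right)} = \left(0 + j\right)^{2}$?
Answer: $- \frac{93762705}{38938} \approx -2408.0$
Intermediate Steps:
$a{\left(j \right)} = j^{2}$
$K = 2408$ ($K = 602 \cdot 4 = 2408$)
$\frac{1}{-39082 + a{\left(\left(-1\right) 12 \right)}} - K = \frac{1}{-39082 + \left(\left(-1\right) 12\right)^{2}} - 2408 = \frac{1}{-39082 + \left(-12\right)^{2}} - 2408 = \frac{1}{-39082 + 144} - 2408 = \frac{1}{-38938} - 2408 = - \frac{1}{38938} - 2408 = - \frac{93762705}{38938}$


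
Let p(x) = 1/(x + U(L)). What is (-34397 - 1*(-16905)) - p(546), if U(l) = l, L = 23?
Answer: -9952949/569 ≈ -17492.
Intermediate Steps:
p(x) = 1/(23 + x) (p(x) = 1/(x + 23) = 1/(23 + x))
(-34397 - 1*(-16905)) - p(546) = (-34397 - 1*(-16905)) - 1/(23 + 546) = (-34397 + 16905) - 1/569 = -17492 - 1*1/569 = -17492 - 1/569 = -9952949/569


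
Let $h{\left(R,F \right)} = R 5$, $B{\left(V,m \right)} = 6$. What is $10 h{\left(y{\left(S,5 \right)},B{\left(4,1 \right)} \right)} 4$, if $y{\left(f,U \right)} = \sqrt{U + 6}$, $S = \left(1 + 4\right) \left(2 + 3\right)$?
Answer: $200 \sqrt{11} \approx 663.33$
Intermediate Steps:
$S = 25$ ($S = 5 \cdot 5 = 25$)
$y{\left(f,U \right)} = \sqrt{6 + U}$
$h{\left(R,F \right)} = 5 R$
$10 h{\left(y{\left(S,5 \right)},B{\left(4,1 \right)} \right)} 4 = 10 \cdot 5 \sqrt{6 + 5} \cdot 4 = 10 \cdot 5 \sqrt{11} \cdot 4 = 50 \sqrt{11} \cdot 4 = 200 \sqrt{11}$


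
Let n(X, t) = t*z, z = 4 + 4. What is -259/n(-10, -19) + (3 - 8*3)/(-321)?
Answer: 28777/16264 ≈ 1.7694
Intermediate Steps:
z = 8
n(X, t) = 8*t (n(X, t) = t*8 = 8*t)
-259/n(-10, -19) + (3 - 8*3)/(-321) = -259/(8*(-19)) + (3 - 8*3)/(-321) = -259/(-152) + (3 - 24)*(-1/321) = -259*(-1/152) - 21*(-1/321) = 259/152 + 7/107 = 28777/16264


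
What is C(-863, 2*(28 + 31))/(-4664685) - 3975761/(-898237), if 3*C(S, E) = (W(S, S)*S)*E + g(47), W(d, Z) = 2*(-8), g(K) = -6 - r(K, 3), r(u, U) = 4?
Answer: 54173490016697/12569977981035 ≈ 4.3098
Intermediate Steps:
g(K) = -10 (g(K) = -6 - 1*4 = -6 - 4 = -10)
W(d, Z) = -16
C(S, E) = -10/3 - 16*E*S/3 (C(S, E) = ((-16*S)*E - 10)/3 = (-16*E*S - 10)/3 = (-10 - 16*E*S)/3 = -10/3 - 16*E*S/3)
C(-863, 2*(28 + 31))/(-4664685) - 3975761/(-898237) = (-10/3 - 16/3*2*(28 + 31)*(-863))/(-4664685) - 3975761/(-898237) = (-10/3 - 16/3*2*59*(-863))*(-1/4664685) - 3975761*(-1/898237) = (-10/3 - 16/3*118*(-863))*(-1/4664685) + 3975761/898237 = (-10/3 + 1629344/3)*(-1/4664685) + 3975761/898237 = (1629334/3)*(-1/4664685) + 3975761/898237 = -1629334/13994055 + 3975761/898237 = 54173490016697/12569977981035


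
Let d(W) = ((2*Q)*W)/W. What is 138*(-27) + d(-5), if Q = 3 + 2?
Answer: -3716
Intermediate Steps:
Q = 5
d(W) = 10 (d(W) = ((2*5)*W)/W = (10*W)/W = 10)
138*(-27) + d(-5) = 138*(-27) + 10 = -3726 + 10 = -3716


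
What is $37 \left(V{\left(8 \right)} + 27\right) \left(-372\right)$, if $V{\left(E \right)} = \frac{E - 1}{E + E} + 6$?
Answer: $- \frac{1840935}{4} \approx -4.6023 \cdot 10^{5}$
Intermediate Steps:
$V{\left(E \right)} = 6 + \frac{-1 + E}{2 E}$ ($V{\left(E \right)} = \frac{-1 + E}{2 E} + 6 = 6 + \frac{-1 + E}{2 E}$)
$37 \left(V{\left(8 \right)} + 27\right) \left(-372\right) = 37 \left(\frac{-1 + 13 \cdot 8}{2 \cdot 8} + 27\right) \left(-372\right) = 37 \left(\frac{1}{2} \cdot \frac{1}{8} \left(-1 + 104\right) + 27\right) \left(-372\right) = 37 \left(\frac{1}{2} \cdot \frac{1}{8} \cdot 103 + 27\right) \left(-372\right) = 37 \left(\frac{103}{16} + 27\right) \left(-372\right) = 37 \cdot \frac{535}{16} \left(-372\right) = \frac{19795}{16} \left(-372\right) = - \frac{1840935}{4}$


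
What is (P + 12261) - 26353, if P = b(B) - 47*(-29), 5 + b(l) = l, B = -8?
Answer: -12742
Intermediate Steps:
b(l) = -5 + l
P = 1350 (P = (-5 - 8) - 47*(-29) = -13 + 1363 = 1350)
(P + 12261) - 26353 = (1350 + 12261) - 26353 = 13611 - 26353 = -12742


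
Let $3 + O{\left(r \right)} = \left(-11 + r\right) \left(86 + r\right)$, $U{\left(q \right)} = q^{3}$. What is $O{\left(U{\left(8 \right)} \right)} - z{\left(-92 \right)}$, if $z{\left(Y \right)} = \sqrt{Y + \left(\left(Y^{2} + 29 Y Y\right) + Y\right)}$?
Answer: $299595 - 2 \sqrt{63434} \approx 2.9909 \cdot 10^{5}$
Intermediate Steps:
$O{\left(r \right)} = -3 + \left(-11 + r\right) \left(86 + r\right)$
$z{\left(Y \right)} = \sqrt{2 Y + 30 Y^{2}}$ ($z{\left(Y \right)} = \sqrt{Y + \left(\left(Y^{2} + 29 Y^{2}\right) + Y\right)} = \sqrt{Y + \left(30 Y^{2} + Y\right)} = \sqrt{Y + \left(Y + 30 Y^{2}\right)} = \sqrt{2 Y + 30 Y^{2}}$)
$O{\left(U{\left(8 \right)} \right)} - z{\left(-92 \right)} = \left(-949 + \left(8^{3}\right)^{2} + 75 \cdot 8^{3}\right) - \sqrt{2} \sqrt{- 92 \left(1 + 15 \left(-92\right)\right)} = \left(-949 + 512^{2} + 75 \cdot 512\right) - \sqrt{2} \sqrt{- 92 \left(1 - 1380\right)} = \left(-949 + 262144 + 38400\right) - \sqrt{2} \sqrt{\left(-92\right) \left(-1379\right)} = 299595 - \sqrt{2} \sqrt{126868} = 299595 - \sqrt{2} \cdot 2 \sqrt{31717} = 299595 - 2 \sqrt{63434}$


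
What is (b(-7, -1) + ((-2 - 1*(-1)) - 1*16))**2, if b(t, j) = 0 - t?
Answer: 100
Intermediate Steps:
b(t, j) = -t
(b(-7, -1) + ((-2 - 1*(-1)) - 1*16))**2 = (-1*(-7) + ((-2 - 1*(-1)) - 1*16))**2 = (7 + ((-2 + 1) - 16))**2 = (7 + (-1 - 16))**2 = (7 - 17)**2 = (-10)**2 = 100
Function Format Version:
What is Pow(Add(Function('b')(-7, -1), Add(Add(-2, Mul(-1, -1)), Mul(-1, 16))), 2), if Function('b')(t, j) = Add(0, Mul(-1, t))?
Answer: 100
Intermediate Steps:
Function('b')(t, j) = Mul(-1, t)
Pow(Add(Function('b')(-7, -1), Add(Add(-2, Mul(-1, -1)), Mul(-1, 16))), 2) = Pow(Add(Mul(-1, -7), Add(Add(-2, Mul(-1, -1)), Mul(-1, 16))), 2) = Pow(Add(7, Add(Add(-2, 1), -16)), 2) = Pow(Add(7, Add(-1, -16)), 2) = Pow(Add(7, -17), 2) = Pow(-10, 2) = 100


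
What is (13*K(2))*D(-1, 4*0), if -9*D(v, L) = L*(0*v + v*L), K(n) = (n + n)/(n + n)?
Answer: 0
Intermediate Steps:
K(n) = 1 (K(n) = (2*n)/((2*n)) = (2*n)*(1/(2*n)) = 1)
D(v, L) = -v*L²/9 (D(v, L) = -L*(0*v + v*L)/9 = -L*(0 + L*v)/9 = -L*L*v/9 = -v*L²/9)
(13*K(2))*D(-1, 4*0) = (13*1)*(-⅑*(-1)*(4*0)²) = 13*(-⅑*(-1)*0²) = 13*(-⅑*(-1)*0) = 13*0 = 0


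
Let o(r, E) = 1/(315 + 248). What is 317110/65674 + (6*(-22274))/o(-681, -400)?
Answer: -2470707341209/32837 ≈ -7.5242e+7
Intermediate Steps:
o(r, E) = 1/563
317110/65674 + (6*(-22274))/o(-681, -400) = 317110/65674 + (6*(-22274))/(1/563) = 317110*(1/65674) - 133644*563 = 158555/32837 - 75241572 = -2470707341209/32837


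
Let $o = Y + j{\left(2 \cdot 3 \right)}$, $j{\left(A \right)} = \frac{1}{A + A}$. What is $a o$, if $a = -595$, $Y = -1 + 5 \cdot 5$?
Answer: $- \frac{171955}{12} \approx -14330.0$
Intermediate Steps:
$j{\left(A \right)} = \frac{1}{2 A}$
$Y = 24$ ($Y = -1 + 25 = 24$)
$o = \frac{289}{12}$ ($o = 24 + \frac{1}{2 \cdot 2 \cdot 3} = 24 + \frac{1}{2 \cdot 6} = 24 + \frac{1}{2} \cdot \frac{1}{6} = 24 + \frac{1}{12} = \frac{289}{12} \approx 24.083$)
$a o = \left(-595\right) \frac{289}{12} = - \frac{171955}{12}$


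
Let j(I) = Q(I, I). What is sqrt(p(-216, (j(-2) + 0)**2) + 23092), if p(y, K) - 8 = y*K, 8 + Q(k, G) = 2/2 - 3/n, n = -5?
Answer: 2*sqrt(89079)/5 ≈ 119.38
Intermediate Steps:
Q(k, G) = -32/5 (Q(k, G) = -8 + (2/2 - 3/(-5)) = -8 + (2*(1/2) - 3*(-1/5)) = -8 + (1 + 3/5) = -8 + 8/5 = -32/5)
j(I) = -32/5
p(y, K) = 8 + K*y (p(y, K) = 8 + y*K = 8 + K*y)
sqrt(p(-216, (j(-2) + 0)**2) + 23092) = sqrt((8 + (-32/5 + 0)**2*(-216)) + 23092) = sqrt((8 + (-32/5)**2*(-216)) + 23092) = sqrt((8 + (1024/25)*(-216)) + 23092) = sqrt((8 - 221184/25) + 23092) = sqrt(-220984/25 + 23092) = sqrt(356316/25) = 2*sqrt(89079)/5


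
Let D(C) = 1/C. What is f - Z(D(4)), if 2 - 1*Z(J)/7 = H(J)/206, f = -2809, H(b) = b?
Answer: -2326145/824 ≈ -2823.0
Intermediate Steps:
Z(J) = 14 - 7*J/206
f - Z(D(4)) = -2809 - (14 - 7/206/4) = -2809 - (14 - 7/206*1/4) = -2809 - (14 - 7/824) = -2809 - 1*11529/824 = -2809 - 11529/824 = -2326145/824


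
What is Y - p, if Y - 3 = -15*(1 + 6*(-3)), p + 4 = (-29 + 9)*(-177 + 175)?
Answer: 222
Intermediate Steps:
p = 36 (p = -4 + (-29 + 9)*(-177 + 175) = -4 - 20*(-2) = -4 + 40 = 36)
Y = 258 (Y = 3 - 15*(1 + 6*(-3)) = 3 - 15*(1 - 18) = 3 - 15*(-17) = 3 + 255 = 258)
Y - p = 258 - 1*36 = 258 - 36 = 222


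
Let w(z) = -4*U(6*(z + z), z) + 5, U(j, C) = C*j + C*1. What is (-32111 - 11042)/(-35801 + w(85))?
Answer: 43153/382936 ≈ 0.11269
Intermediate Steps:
U(j, C) = C + C*j (U(j, C) = C*j + C = C + C*j)
w(z) = 5 - 4*z*(1 + 12*z) (w(z) = -4*z*(1 + 6*(z + z)) + 5 = -4*z*(1 + 6*(2*z)) + 5 = -4*z*(1 + 12*z) + 5 = 5 - 4*z*(1 + 12*z))
(-32111 - 11042)/(-35801 + w(85)) = (-32111 - 11042)/(-35801 + (5 - 4*85*(1 + 12*85))) = -43153/(-35801 + (5 - 4*85*(1 + 1020))) = -43153/(-35801 + (5 - 4*85*1021)) = -43153/(-35801 + (5 - 347140)) = -43153/(-35801 - 347135) = -43153/(-382936) = -43153*(-1/382936) = 43153/382936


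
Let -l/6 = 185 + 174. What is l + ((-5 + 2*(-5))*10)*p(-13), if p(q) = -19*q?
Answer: -39204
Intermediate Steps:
l = -2154 (l = -6*(185 + 174) = -6*359 = -2154)
l + ((-5 + 2*(-5))*10)*p(-13) = -2154 + ((-5 + 2*(-5))*10)*(-19*(-13)) = -2154 + ((-5 - 10)*10)*247 = -2154 - 15*10*247 = -2154 - 150*247 = -2154 - 37050 = -39204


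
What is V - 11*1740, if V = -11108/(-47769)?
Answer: -914287552/47769 ≈ -19140.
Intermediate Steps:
V = 11108/47769 (V = -11108*(-1/47769) = 11108/47769 ≈ 0.23254)
V - 11*1740 = 11108/47769 - 11*1740 = 11108/47769 - 1*19140 = 11108/47769 - 19140 = -914287552/47769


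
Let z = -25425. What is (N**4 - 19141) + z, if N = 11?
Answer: -29925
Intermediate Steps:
(N**4 - 19141) + z = (11**4 - 19141) - 25425 = (14641 - 19141) - 25425 = -4500 - 25425 = -29925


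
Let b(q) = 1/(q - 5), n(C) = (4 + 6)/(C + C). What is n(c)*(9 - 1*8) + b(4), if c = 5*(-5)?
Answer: -6/5 ≈ -1.2000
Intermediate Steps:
c = -25
n(C) = 5/C (n(C) = 10/((2*C)) = 10*(1/(2*C)) = 5/C)
b(q) = 1/(-5 + q)
n(c)*(9 - 1*8) + b(4) = (5/(-25))*(9 - 1*8) + 1/(-5 + 4) = (5*(-1/25))*(9 - 8) + 1/(-1) = -⅕*1 - 1 = -⅕ - 1 = -6/5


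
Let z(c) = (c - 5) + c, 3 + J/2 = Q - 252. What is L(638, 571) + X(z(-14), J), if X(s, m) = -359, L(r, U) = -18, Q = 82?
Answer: -377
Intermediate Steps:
J = -346 (J = -6 + 2*(82 - 252) = -6 + 2*(-170) = -6 - 340 = -346)
z(c) = -5 + 2*c (z(c) = (-5 + c) + c = -5 + 2*c)
L(638, 571) + X(z(-14), J) = -18 - 359 = -377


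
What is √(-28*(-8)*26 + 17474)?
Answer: √23298 ≈ 152.64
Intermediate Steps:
√(-28*(-8)*26 + 17474) = √(224*26 + 17474) = √(5824 + 17474) = √23298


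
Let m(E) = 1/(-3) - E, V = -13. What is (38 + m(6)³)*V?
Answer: 75829/27 ≈ 2808.5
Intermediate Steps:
m(E) = -⅓ - E
(38 + m(6)³)*V = (38 + (-⅓ - 1*6)³)*(-13) = (38 + (-⅓ - 6)³)*(-13) = (38 + (-19/3)³)*(-13) = (38 - 6859/27)*(-13) = -5833/27*(-13) = 75829/27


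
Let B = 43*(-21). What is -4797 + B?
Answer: -5700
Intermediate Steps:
B = -903
-4797 + B = -4797 - 903 = -5700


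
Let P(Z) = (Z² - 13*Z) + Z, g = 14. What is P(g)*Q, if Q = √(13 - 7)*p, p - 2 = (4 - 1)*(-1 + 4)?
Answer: 308*√6 ≈ 754.44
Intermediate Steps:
P(Z) = Z² - 12*Z
p = 11 (p = 2 + (4 - 1)*(-1 + 4) = 2 + 3*3 = 2 + 9 = 11)
Q = 11*√6 (Q = √(13 - 7)*11 = √6*11 = 11*√6 ≈ 26.944)
P(g)*Q = (14*(-12 + 14))*(11*√6) = (14*2)*(11*√6) = 28*(11*√6) = 308*√6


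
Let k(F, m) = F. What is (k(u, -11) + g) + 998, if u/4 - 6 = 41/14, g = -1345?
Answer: -2179/7 ≈ -311.29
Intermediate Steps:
u = 250/7 (u = 24 + 4*(41/14) = 24 + 82/7 = 250/7 ≈ 35.714)
(k(u, -11) + g) + 998 = (250/7 - 1345) + 998 = -9165/7 + 998 = -2179/7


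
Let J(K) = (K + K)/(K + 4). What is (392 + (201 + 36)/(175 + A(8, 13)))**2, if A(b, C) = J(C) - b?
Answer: 141152744209/912025 ≈ 1.5477e+5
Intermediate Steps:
J(K) = 2*K/(4 + K) (J(K) = (2*K)/(4 + K) = 2*K/(4 + K))
A(b, C) = -b + 2*C/(4 + C) (A(b, C) = 2*C/(4 + C) - b = -b + 2*C/(4 + C))
(392 + (201 + 36)/(175 + A(8, 13)))**2 = (392 + (201 + 36)/(175 + (2*13 - 1*8*(4 + 13))/(4 + 13)))**2 = (392 + 237/(175 + (26 - 1*8*17)/17))**2 = (392 + 237/(175 + (26 - 136)/17))**2 = (392 + 237/(175 + (1/17)*(-110)))**2 = (392 + 237/(175 - 110/17))**2 = (392 + 237/(2865/17))**2 = (392 + 237*(17/2865))**2 = (392 + 1343/955)**2 = (375703/955)**2 = 141152744209/912025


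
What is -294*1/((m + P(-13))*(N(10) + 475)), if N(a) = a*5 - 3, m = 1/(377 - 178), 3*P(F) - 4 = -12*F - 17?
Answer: -9751/825340 ≈ -0.011815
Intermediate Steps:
P(F) = -13/3 - 4*F (P(F) = 4/3 + (-12*F - 17)/3 = 4/3 + (-17 - 12*F)/3 = 4/3 + (-17/3 - 4*F) = -13/3 - 4*F)
m = 1/199 ≈ 0.0050251
N(a) = -3 + 5*a (N(a) = 5*a - 3 = -3 + 5*a)
-294*1/((m + P(-13))*(N(10) + 475)) = -294*1/((1/199 + (-13/3 - 4*(-13)))*((-3 + 5*10) + 475)) = -294*1/((1/199 + (-13/3 + 52))*((-3 + 50) + 475)) = -294*1/((47 + 475)*(1/199 + 143/3)) = -294/(522*(28460/597)) = -294/4952040/199 = -294*199/4952040 = -9751/825340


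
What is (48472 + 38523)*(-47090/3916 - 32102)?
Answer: -5470181310695/1958 ≈ -2.7938e+9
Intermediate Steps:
(48472 + 38523)*(-47090/3916 - 32102) = 86995*(-47090*1/3916 - 32102) = 86995*(-23545/1958 - 32102) = 86995*(-62879261/1958) = -5470181310695/1958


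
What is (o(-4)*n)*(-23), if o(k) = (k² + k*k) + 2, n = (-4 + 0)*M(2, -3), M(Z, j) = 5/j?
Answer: -15640/3 ≈ -5213.3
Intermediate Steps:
n = 20/3 (n = (-4 + 0)*(5/(-3)) = -20*(-1)/3 = -4*(-5/3) = 20/3 ≈ 6.6667)
o(k) = 2 + 2*k² (o(k) = (k² + k²) + 2 = 2*k² + 2 = 2 + 2*k²)
(o(-4)*n)*(-23) = ((2 + 2*(-4)²)*(20/3))*(-23) = ((2 + 2*16)*(20/3))*(-23) = ((2 + 32)*(20/3))*(-23) = (34*(20/3))*(-23) = (680/3)*(-23) = -15640/3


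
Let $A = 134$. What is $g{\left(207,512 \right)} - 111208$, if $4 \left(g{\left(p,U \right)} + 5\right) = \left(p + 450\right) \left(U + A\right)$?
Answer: $- \frac{10215}{2} \approx -5107.5$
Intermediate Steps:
$g{\left(p,U \right)} = -5 + \frac{\left(134 + U\right) \left(450 + p\right)}{4}$ ($g{\left(p,U \right)} = -5 + \frac{\left(p + 450\right) \left(U + 134\right)}{4} = -5 + \frac{\left(450 + p\right) \left(134 + U\right)}{4} = -5 + \frac{\left(134 + U\right) \left(450 + p\right)}{4}$)
$g{\left(207,512 \right)} - 111208 = \left(15070 + \frac{67}{2} \cdot 207 + \frac{225}{2} \cdot 512 + \frac{1}{4} \cdot 512 \cdot 207\right) - 111208 = \left(15070 + \frac{13869}{2} + 57600 + 26496\right) - 111208 = \frac{212201}{2} - 111208 = - \frac{10215}{2}$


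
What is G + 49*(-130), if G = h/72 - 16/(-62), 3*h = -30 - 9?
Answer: -14217667/2232 ≈ -6369.9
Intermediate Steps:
h = -13 (h = (-30 - 9)/3 = (1/3)*(-39) = -13)
G = 173/2232 (G = -13/72 - 16/(-62) = -13*1/72 - 16*(-1/62) = -13/72 + 8/31 = 173/2232 ≈ 0.077509)
G + 49*(-130) = 173/2232 + 49*(-130) = 173/2232 - 6370 = -14217667/2232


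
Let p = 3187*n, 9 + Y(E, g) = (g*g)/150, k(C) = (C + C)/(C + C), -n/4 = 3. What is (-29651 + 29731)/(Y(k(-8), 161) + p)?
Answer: -12000/5712029 ≈ -0.0021008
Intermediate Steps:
n = -12 (n = -4*3 = -12)
k(C) = 1 (k(C) = (2*C)/((2*C)) = (2*C)*(1/(2*C)) = 1)
Y(E, g) = -9 + g²/150 (Y(E, g) = -9 + (g*g)/150 = -9 + g²*(1/150) = -9 + g²/150)
p = -38244 (p = 3187*(-12) = -38244)
(-29651 + 29731)/(Y(k(-8), 161) + p) = (-29651 + 29731)/((-9 + (1/150)*161²) - 38244) = 80/((-9 + (1/150)*25921) - 38244) = 80/((-9 + 25921/150) - 38244) = 80/(24571/150 - 38244) = 80/(-5712029/150) = 80*(-150/5712029) = -12000/5712029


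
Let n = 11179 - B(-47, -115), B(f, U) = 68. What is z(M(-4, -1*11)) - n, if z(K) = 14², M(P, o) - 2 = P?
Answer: -10915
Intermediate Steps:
M(P, o) = 2 + P
z(K) = 196
n = 11111 (n = 11179 - 1*68 = 11179 - 68 = 11111)
z(M(-4, -1*11)) - n = 196 - 1*11111 = 196 - 11111 = -10915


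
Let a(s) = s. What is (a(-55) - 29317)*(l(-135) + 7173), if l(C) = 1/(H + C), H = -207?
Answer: -36027181190/171 ≈ -2.1069e+8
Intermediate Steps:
l(C) = 1/(-207 + C)
(a(-55) - 29317)*(l(-135) + 7173) = (-55 - 29317)*(1/(-207 - 135) + 7173) = -29372*(1/(-342) + 7173) = -29372*(-1/342 + 7173) = -29372*2453165/342 = -36027181190/171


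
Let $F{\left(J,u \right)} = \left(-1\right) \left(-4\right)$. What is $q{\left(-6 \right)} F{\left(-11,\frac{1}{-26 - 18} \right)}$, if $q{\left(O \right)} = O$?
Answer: $-24$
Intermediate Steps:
$F{\left(J,u \right)} = 4$
$q{\left(-6 \right)} F{\left(-11,\frac{1}{-26 - 18} \right)} = \left(-6\right) 4 = -24$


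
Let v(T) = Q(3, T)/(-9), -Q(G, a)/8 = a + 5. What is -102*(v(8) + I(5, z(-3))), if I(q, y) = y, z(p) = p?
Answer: -2618/3 ≈ -872.67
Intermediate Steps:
Q(G, a) = -40 - 8*a (Q(G, a) = -8*(a + 5) = -8*(5 + a) = -40 - 8*a)
v(T) = 40/9 + 8*T/9 (v(T) = (-40 - 8*T)/(-9) = (-40 - 8*T)*(-⅑) = 40/9 + 8*T/9)
-102*(v(8) + I(5, z(-3))) = -102*((40/9 + (8/9)*8) - 3) = -102*((40/9 + 64/9) - 3) = -102*(104/9 - 3) = -102*77/9 = -2618/3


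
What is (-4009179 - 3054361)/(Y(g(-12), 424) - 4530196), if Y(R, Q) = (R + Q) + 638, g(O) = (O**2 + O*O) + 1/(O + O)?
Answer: 33904992/21738461 ≈ 1.5597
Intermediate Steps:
g(O) = 1/(2*O) + 2*O**2 (g(O) = (O**2 + O**2) + 1/(2*O) = 2*O**2 + 1/(2*O) = 1/(2*O) + 2*O**2)
Y(R, Q) = 638 + Q + R (Y(R, Q) = (Q + R) + 638 = 638 + Q + R)
(-4009179 - 3054361)/(Y(g(-12), 424) - 4530196) = (-4009179 - 3054361)/((638 + 424 + (1/2)*(1 + 4*(-12)**3)/(-12)) - 4530196) = -7063540/((638 + 424 + (1/2)*(-1/12)*(1 + 4*(-1728))) - 4530196) = -7063540/((638 + 424 + (1/2)*(-1/12)*(1 - 6912)) - 4530196) = -7063540/((638 + 424 + (1/2)*(-1/12)*(-6911)) - 4530196) = -7063540/((638 + 424 + 6911/24) - 4530196) = -7063540/(32399/24 - 4530196) = -7063540/(-108692305/24) = -7063540*(-24/108692305) = 33904992/21738461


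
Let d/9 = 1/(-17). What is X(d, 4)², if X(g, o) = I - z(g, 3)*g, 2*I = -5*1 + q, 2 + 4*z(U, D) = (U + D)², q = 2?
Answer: 22099401/24137569 ≈ 0.91556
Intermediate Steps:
d = -9/17 (d = 9/(-17) = 9*(-1/17) = -9/17 ≈ -0.52941)
z(U, D) = -½ + (D + U)²/4 (z(U, D) = -½ + (U + D)²/4 = -½ + (D + U)²/4)
I = -3/2 (I = (-5*1 + 2)/2 = (-5 + 2)/2 = (½)*(-3) = -3/2 ≈ -1.5000)
X(g, o) = -3/2 - g*(-½ + (3 + g)²/4) (X(g, o) = -3/2 - (-½ + (3 + g)²/4)*g = -3/2 - g*(-½ + (3 + g)²/4))
X(d, 4)² = (-3/2 - ¼*(-9/17)*(-2 + (3 - 9/17)²))² = (-3/2 - ¼*(-9/17)*(-2 + (42/17)²))² = (-3/2 - ¼*(-9/17)*(-2 + 1764/289))² = (-3/2 - ¼*(-9/17)*1186/289)² = (-3/2 + 5337/9826)² = (-4701/4913)² = 22099401/24137569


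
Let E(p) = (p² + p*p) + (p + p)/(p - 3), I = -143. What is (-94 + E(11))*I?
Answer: -86229/4 ≈ -21557.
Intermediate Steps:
E(p) = 2*p² + 2*p/(-3 + p) (E(p) = (p² + p²) + (2*p)/(-3 + p) = 2*p² + 2*p/(-3 + p))
(-94 + E(11))*I = (-94 + 2*11*(1 + 11² - 3*11)/(-3 + 11))*(-143) = (-94 + 2*11*(1 + 121 - 33)/8)*(-143) = (-94 + 2*11*(⅛)*89)*(-143) = (-94 + 979/4)*(-143) = (603/4)*(-143) = -86229/4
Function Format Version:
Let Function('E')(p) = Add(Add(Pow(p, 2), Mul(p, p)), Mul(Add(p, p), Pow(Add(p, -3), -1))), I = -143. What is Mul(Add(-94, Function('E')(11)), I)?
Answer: Rational(-86229, 4) ≈ -21557.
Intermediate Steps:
Function('E')(p) = Add(Mul(2, Pow(p, 2)), Mul(2, p, Pow(Add(-3, p), -1))) (Function('E')(p) = Add(Add(Pow(p, 2), Pow(p, 2)), Mul(Mul(2, p), Pow(Add(-3, p), -1))) = Add(Mul(2, Pow(p, 2)), Mul(2, p, Pow(Add(-3, p), -1))))
Mul(Add(-94, Function('E')(11)), I) = Mul(Add(-94, Mul(2, 11, Pow(Add(-3, 11), -1), Add(1, Pow(11, 2), Mul(-3, 11)))), -143) = Mul(Add(-94, Mul(2, 11, Pow(8, -1), Add(1, 121, -33))), -143) = Mul(Add(-94, Mul(2, 11, Rational(1, 8), 89)), -143) = Mul(Add(-94, Rational(979, 4)), -143) = Mul(Rational(603, 4), -143) = Rational(-86229, 4)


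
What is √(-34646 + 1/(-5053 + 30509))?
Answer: 5*I*√56127207313/6364 ≈ 186.13*I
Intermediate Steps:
√(-34646 + 1/(-5053 + 30509)) = √(-34646 + 1/25456) = √(-881948575/25456) = 5*I*√56127207313/6364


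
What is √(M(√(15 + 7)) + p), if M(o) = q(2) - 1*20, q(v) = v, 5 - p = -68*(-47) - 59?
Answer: 15*I*√14 ≈ 56.125*I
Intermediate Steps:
p = -3132 (p = 5 - (-68*(-47) - 59) = 5 - (3196 - 59) = 5 - 1*3137 = 5 - 3137 = -3132)
M(o) = -18 (M(o) = 2 - 1*20 = 2 - 20 = -18)
√(M(√(15 + 7)) + p) = √(-18 - 3132) = √(-3150) = 15*I*√14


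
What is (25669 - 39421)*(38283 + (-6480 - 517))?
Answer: -430245072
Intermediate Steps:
(25669 - 39421)*(38283 + (-6480 - 517)) = -13752*(38283 - 6997) = -13752*31286 = -430245072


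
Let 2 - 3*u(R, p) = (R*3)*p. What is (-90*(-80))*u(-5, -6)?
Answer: -211200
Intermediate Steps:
u(R, p) = ⅔ - R*p (u(R, p) = ⅔ - R*3*p/3 = ⅔ - 3*R*p/3 = ⅔ - R*p)
(-90*(-80))*u(-5, -6) = (-90*(-80))*(⅔ - 1*(-5)*(-6)) = 7200*(⅔ - 30) = 7200*(-88/3) = -211200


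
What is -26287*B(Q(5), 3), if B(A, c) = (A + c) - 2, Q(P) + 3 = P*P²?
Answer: -3233301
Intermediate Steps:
Q(P) = -3 + P³ (Q(P) = -3 + P*P² = -3 + P³)
B(A, c) = -2 + A + c
-26287*B(Q(5), 3) = -26287*(-2 + (-3 + 5³) + 3) = -26287*(-2 + (-3 + 125) + 3) = -26287*(-2 + 122 + 3) = -26287*123 = -3233301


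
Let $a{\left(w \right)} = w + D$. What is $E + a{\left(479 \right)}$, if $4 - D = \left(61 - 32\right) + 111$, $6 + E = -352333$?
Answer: $-351996$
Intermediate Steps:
$E = -352339$ ($E = -6 - 352333 = -352339$)
$D = -136$ ($D = 4 - \left(\left(61 - 32\right) + 111\right) = 4 - \left(29 + 111\right) = 4 - 140 = -136$)
$a{\left(w \right)} = -136 + w$ ($a{\left(w \right)} = w - 136 = -136 + w$)
$E + a{\left(479 \right)} = -352339 + \left(-136 + 479\right) = -352339 + 343 = -351996$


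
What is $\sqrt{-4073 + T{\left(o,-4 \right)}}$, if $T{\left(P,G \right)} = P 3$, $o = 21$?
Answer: $i \sqrt{4010} \approx 63.325 i$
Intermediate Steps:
$T{\left(P,G \right)} = 3 P$
$\sqrt{-4073 + T{\left(o,-4 \right)}} = \sqrt{-4073 + 3 \cdot 21} = \sqrt{-4073 + 63} = \sqrt{-4010} = i \sqrt{4010}$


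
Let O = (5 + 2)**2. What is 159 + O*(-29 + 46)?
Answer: 992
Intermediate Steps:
O = 49 (O = 7**2 = 49)
159 + O*(-29 + 46) = 159 + 49*(-29 + 46) = 159 + 49*17 = 159 + 833 = 992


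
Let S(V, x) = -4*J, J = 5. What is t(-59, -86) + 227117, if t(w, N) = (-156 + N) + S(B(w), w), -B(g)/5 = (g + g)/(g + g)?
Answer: 226855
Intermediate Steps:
B(g) = -5 (B(g) = -5*(g + g)/(g + g) = -5*2*g/(2*g) = -5*2*g*1/(2*g) = -5*1 = -5)
S(V, x) = -20 (S(V, x) = -4*5 = -20)
t(w, N) = -176 + N (t(w, N) = (-156 + N) - 20 = -176 + N)
t(-59, -86) + 227117 = (-176 - 86) + 227117 = -262 + 227117 = 226855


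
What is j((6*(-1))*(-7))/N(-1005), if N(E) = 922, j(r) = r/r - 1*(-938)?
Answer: 939/922 ≈ 1.0184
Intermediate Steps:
j(r) = 939 (j(r) = 1 + 938 = 939)
j((6*(-1))*(-7))/N(-1005) = 939/922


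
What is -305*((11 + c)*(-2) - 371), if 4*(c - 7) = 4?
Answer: 124745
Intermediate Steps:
c = 8 (c = 7 + (¼)*4 = 7 + 1 = 8)
-305*((11 + c)*(-2) - 371) = -305*((11 + 8)*(-2) - 371) = -305*(19*(-2) - 371) = -305*(-38 - 371) = -305*(-409) = 124745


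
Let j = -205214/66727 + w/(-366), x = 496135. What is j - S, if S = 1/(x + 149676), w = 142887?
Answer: -2068646556388795/5257349732834 ≈ -393.48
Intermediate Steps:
S = 1/645811 (S = 1/(496135 + 149676) = 1/645811 ≈ 1.5484e-6)
j = -3203176391/8140694 (j = -205214/66727 + 142887/(-366) = -205214*1/66727 + 142887*(-1/366) = -205214/66727 - 47629/122 = -3203176391/8140694 ≈ -393.48)
j - S = -3203176391/8140694 - 1*1/645811 = -3203176391/8140694 - 1/645811 = -2068646556388795/5257349732834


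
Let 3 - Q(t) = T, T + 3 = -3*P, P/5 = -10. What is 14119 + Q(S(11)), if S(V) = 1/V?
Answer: 13975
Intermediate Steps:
P = -50 (P = 5*(-10) = -50)
T = 147 (T = -3 - 3*(-50) = -3 + 150 = 147)
Q(t) = -144 (Q(t) = 3 - 1*147 = 3 - 147 = -144)
14119 + Q(S(11)) = 14119 - 144 = 13975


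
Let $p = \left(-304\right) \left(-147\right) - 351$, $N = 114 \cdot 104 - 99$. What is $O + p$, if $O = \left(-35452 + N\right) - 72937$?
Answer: $-52295$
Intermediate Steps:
$N = 11757$ ($N = 11856 - 99 = 11757$)
$p = 44337$ ($p = 44688 - 351 = 44337$)
$O = -96632$ ($O = \left(-35452 + 11757\right) - 72937 = -23695 - 72937 = -96632$)
$O + p = -96632 + 44337 = -52295$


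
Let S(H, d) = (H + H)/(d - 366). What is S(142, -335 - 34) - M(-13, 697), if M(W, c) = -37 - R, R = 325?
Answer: 265786/735 ≈ 361.61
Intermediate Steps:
S(H, d) = 2*H/(-366 + d) (S(H, d) = (2*H)/(-366 + d) = 2*H/(-366 + d))
M(W, c) = -362 (M(W, c) = -37 - 1*325 = -37 - 325 = -362)
S(142, -335 - 34) - M(-13, 697) = 2*142/(-366 + (-335 - 34)) - 1*(-362) = 2*142/(-366 - 369) + 362 = 2*142/(-735) + 362 = 2*142*(-1/735) + 362 = -284/735 + 362 = 265786/735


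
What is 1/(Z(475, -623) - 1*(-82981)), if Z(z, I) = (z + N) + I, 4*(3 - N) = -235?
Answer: 4/331579 ≈ 1.2063e-5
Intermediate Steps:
N = 247/4 (N = 3 - ¼*(-235) = 3 + 235/4 = 247/4 ≈ 61.750)
Z(z, I) = 247/4 + I + z (Z(z, I) = (z + 247/4) + I = (247/4 + z) + I = 247/4 + I + z)
1/(Z(475, -623) - 1*(-82981)) = 1/((247/4 - 623 + 475) - 1*(-82981)) = 1/(-345/4 + 82981) = 1/(331579/4) = 4/331579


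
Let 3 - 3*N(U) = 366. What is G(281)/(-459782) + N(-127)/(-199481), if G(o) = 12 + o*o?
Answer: -15697979391/91717773142 ≈ -0.17116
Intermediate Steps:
N(U) = -121 (N(U) = 1 - ⅓*366 = 1 - 122 = -121)
G(o) = 12 + o²
G(281)/(-459782) + N(-127)/(-199481) = (12 + 281²)/(-459782) - 121/(-199481) = (12 + 78961)*(-1/459782) - 121*(-1/199481) = 78973*(-1/459782) + 121/199481 = -78973/459782 + 121/199481 = -15697979391/91717773142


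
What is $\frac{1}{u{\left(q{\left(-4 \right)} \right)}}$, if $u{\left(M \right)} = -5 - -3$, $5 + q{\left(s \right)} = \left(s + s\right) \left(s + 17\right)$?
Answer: $- \frac{1}{2} \approx -0.5$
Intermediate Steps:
$q{\left(s \right)} = -5 + 2 s \left(17 + s\right)$ ($q{\left(s \right)} = -5 + \left(s + s\right) \left(s + 17\right) = -5 + 2 s \left(17 + s\right)$)
$u{\left(M \right)} = -2$ ($u{\left(M \right)} = -5 + 3 = -2$)
$\frac{1}{u{\left(q{\left(-4 \right)} \right)}} = \frac{1}{-2} = - \frac{1}{2}$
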